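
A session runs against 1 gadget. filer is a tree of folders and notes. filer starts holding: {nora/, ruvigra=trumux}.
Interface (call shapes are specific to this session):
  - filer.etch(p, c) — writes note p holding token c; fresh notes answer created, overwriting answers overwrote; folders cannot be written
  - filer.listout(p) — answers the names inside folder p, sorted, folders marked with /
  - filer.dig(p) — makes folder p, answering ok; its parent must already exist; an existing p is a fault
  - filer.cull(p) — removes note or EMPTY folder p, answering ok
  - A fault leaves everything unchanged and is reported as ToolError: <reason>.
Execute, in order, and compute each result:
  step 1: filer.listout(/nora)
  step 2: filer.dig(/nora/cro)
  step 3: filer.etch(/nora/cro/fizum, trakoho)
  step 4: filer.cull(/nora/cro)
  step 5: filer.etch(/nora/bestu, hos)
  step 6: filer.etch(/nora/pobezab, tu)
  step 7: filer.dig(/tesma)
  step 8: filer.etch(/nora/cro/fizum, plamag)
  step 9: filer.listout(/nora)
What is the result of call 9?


CALL filer.listout[p→/nora]
RET  []
CALL filer.dig[p→/nora/cro]
RET  ok
CALL filer.etch[p→/nora/cro/fizum; c→trakoho]
RET  created
CALL filer.cull[p→/nora/cro]
RET  ToolError: not empty
CALL filer.etch[p→/nora/bestu; c→hos]
RET  created
CALL filer.etch[p→/nora/pobezab; c→tu]
RET  created
CALL filer.dig[p→/tesma]
RET  ok
CALL filer.etch[p→/nora/cro/fizum; c→plamag]
RET  overwrote
CALL filer.listout[p→/nora]
RET  [bestu, cro/, pobezab]

Answer: [bestu, cro/, pobezab]


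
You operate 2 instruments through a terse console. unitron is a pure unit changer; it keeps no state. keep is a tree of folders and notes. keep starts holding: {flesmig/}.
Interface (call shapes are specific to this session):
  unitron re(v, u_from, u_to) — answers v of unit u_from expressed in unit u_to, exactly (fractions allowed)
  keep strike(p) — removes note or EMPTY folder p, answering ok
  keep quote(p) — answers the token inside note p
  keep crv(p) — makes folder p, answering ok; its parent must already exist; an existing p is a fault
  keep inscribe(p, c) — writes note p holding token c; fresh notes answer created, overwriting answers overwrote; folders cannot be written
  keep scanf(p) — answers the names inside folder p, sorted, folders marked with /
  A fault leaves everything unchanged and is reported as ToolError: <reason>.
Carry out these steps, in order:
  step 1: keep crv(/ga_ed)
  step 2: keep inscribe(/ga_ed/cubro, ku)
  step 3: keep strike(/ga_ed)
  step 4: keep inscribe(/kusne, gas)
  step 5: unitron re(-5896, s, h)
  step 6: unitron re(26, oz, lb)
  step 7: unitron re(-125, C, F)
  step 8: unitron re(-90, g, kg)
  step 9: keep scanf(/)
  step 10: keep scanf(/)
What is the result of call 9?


Answer: [flesmig/, ga_ed/, kusne]

Derivation:
Invoking keep crv using /ga_ed, and observe ok.
I use keep inscribe using /ga_ed/cubro, ku, → created.
I invoke keep strike using /ga_ed, — result: ToolError: not empty.
I invoke keep inscribe using /kusne, gas, and see created.
I invoke unitron re using -5896, s, h, yielding -737/450.
I invoke unitron re using 26, oz, lb, giving 13/8.
I invoke unitron re using -125, C, F, yielding -193.
I try unitron re using -90, g, kg: -9/100.
Next I call keep scanf using /, and get [flesmig/, ga_ed/, kusne].
Using keep scanf using /, and get [flesmig/, ga_ed/, kusne].


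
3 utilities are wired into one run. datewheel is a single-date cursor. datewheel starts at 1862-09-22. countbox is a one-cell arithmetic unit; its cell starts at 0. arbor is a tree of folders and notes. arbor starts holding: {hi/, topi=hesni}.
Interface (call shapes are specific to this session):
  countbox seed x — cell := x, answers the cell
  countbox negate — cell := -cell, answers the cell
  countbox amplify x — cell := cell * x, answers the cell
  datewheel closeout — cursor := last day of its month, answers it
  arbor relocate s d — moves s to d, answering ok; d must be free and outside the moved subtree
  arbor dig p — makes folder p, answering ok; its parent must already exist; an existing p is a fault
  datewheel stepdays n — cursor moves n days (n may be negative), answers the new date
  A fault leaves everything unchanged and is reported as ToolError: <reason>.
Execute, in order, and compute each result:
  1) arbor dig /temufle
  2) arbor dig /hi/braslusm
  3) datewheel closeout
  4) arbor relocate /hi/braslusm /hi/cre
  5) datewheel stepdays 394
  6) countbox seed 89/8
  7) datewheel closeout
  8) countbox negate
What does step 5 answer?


> arbor dig p: /temufle
= ok
> arbor dig p: /hi/braslusm
= ok
> datewheel closeout
= 1862-09-30
> arbor relocate s: /hi/braslusm d: /hi/cre
= ok
> datewheel stepdays n: 394
= 1863-10-29
> countbox seed x: 89/8
= 89/8
> datewheel closeout
= 1863-10-31
> countbox negate
= -89/8

Answer: 1863-10-29


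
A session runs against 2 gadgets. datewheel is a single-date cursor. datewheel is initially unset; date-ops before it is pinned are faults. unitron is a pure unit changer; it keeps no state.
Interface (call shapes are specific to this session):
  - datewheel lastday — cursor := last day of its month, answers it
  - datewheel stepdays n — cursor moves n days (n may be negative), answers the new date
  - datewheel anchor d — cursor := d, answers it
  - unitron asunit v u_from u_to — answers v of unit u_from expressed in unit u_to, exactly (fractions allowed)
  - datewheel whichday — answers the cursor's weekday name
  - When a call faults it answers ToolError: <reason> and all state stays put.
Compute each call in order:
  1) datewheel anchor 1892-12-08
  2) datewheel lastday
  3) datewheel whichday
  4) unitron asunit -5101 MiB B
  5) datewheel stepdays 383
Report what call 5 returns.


Invoking datewheel anchor with d: 1892-12-08, → 1892-12-08.
I call datewheel lastday(), yielding 1892-12-31.
I try datewheel whichday(), and get Saturday.
I use unitron asunit with v: -5101, u_from: MiB, u_to: B, → -5348786176.
Invoking datewheel stepdays with n: 383, — result: 1894-01-18.

Answer: 1894-01-18


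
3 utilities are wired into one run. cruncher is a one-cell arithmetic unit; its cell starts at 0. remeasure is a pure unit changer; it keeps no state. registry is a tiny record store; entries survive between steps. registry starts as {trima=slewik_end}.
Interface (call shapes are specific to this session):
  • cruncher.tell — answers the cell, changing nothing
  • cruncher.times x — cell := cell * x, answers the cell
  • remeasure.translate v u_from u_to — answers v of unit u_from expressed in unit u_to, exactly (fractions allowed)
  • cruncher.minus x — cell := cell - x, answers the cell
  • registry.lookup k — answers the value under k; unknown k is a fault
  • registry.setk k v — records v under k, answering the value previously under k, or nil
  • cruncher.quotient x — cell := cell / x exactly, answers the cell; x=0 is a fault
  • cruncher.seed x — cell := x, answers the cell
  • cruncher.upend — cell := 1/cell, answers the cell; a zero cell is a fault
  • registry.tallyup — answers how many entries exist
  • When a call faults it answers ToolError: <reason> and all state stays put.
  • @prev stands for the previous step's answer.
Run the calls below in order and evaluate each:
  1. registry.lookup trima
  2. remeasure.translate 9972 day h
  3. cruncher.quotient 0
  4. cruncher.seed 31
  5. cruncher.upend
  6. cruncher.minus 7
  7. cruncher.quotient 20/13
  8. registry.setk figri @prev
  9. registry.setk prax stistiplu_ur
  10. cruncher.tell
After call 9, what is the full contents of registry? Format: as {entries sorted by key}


CALL registry.lookup[k=trima]
RET  slewik_end
CALL remeasure.translate[v=9972; u_from=day; u_to=h]
RET  239328
CALL cruncher.quotient[x=0]
RET  ToolError: division by zero
CALL cruncher.seed[x=31]
RET  31
CALL cruncher.upend[]
RET  1/31
CALL cruncher.minus[x=7]
RET  -216/31
CALL cruncher.quotient[x=20/13]
RET  -702/155
CALL registry.setk[k=figri; v=@prev]
RET  nil
CALL registry.setk[k=prax; v=stistiplu_ur]
RET  nil
CALL cruncher.tell[]
RET  -702/155

Answer: {figri=-702/155, prax=stistiplu_ur, trima=slewik_end}


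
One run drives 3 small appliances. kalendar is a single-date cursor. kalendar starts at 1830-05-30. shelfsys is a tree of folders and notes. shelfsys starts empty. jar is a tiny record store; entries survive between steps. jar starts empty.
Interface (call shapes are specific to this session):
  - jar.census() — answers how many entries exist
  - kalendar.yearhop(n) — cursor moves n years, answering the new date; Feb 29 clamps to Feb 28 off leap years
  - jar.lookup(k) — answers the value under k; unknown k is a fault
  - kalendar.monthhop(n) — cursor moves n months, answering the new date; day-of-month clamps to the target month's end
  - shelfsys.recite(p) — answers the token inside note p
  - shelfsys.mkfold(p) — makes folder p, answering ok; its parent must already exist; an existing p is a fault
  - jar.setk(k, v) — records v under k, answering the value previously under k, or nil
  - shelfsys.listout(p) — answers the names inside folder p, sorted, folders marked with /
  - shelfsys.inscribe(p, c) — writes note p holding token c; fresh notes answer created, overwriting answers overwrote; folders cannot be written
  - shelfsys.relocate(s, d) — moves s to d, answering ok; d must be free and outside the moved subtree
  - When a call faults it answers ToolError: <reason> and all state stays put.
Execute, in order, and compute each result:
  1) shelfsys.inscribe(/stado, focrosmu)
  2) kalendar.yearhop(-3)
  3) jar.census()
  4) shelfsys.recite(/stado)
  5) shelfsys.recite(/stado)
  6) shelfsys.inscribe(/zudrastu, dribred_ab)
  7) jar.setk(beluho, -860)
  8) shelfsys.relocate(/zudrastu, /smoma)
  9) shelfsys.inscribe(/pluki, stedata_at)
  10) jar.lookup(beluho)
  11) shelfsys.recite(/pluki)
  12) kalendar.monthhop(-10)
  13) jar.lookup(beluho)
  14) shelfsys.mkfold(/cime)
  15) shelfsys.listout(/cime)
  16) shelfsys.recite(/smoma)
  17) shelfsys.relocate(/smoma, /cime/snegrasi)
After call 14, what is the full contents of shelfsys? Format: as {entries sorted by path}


Do: inscribe[/stado; focrosmu]
See: created
Do: yearhop[-3]
See: 1827-05-30
Do: census[]
See: 0
Do: recite[/stado]
See: focrosmu
Do: recite[/stado]
See: focrosmu
Do: inscribe[/zudrastu; dribred_ab]
See: created
Do: setk[beluho; -860]
See: nil
Do: relocate[/zudrastu; /smoma]
See: ok
Do: inscribe[/pluki; stedata_at]
See: created
Do: lookup[beluho]
See: -860
Do: recite[/pluki]
See: stedata_at
Do: monthhop[-10]
See: 1826-07-30
Do: lookup[beluho]
See: -860
Do: mkfold[/cime]
See: ok
Do: listout[/cime]
See: []
Do: recite[/smoma]
See: dribred_ab
Do: relocate[/smoma; /cime/snegrasi]
See: ok

Answer: {cime/, pluki=stedata_at, smoma=dribred_ab, stado=focrosmu}


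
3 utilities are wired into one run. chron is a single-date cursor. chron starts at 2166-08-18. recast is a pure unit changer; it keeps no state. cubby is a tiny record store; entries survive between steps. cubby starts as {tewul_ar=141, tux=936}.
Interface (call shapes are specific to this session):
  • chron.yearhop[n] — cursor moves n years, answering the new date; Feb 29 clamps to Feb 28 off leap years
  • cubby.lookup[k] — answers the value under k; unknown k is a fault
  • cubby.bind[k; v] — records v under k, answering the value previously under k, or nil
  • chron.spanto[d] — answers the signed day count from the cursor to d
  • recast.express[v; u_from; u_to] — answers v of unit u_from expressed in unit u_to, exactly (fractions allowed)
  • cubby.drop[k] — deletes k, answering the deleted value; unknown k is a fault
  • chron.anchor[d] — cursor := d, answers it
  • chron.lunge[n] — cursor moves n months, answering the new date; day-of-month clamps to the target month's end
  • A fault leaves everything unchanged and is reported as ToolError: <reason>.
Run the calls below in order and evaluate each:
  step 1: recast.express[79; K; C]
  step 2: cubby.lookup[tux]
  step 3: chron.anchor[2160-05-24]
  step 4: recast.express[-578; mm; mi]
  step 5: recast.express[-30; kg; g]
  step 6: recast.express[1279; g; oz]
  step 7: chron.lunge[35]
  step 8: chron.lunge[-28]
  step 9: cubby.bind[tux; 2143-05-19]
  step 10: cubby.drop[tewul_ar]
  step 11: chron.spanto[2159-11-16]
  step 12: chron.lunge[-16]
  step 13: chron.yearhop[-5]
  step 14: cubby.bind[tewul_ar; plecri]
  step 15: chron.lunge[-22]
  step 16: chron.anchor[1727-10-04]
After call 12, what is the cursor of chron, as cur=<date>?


Answer: cur=2159-08-24

Derivation:
! recast.express(v→79, u_from→K, u_to→C) == -3883/20
! cubby.lookup(k→tux) == 936
! chron.anchor(d→2160-05-24) == 2160-05-24
! recast.express(v→-578, u_from→mm, u_to→mi) == -289/804672
! recast.express(v→-30, u_from→kg, u_to→g) == -30000
! recast.express(v→1279, u_from→g, u_to→oz) == 2046400000/45359237
! chron.lunge(n→35) == 2163-04-24
! chron.lunge(n→-28) == 2160-12-24
! cubby.bind(k→tux, v→2143-05-19) == 936
! cubby.drop(k→tewul_ar) == 141
! chron.spanto(d→2159-11-16) == -404
! chron.lunge(n→-16) == 2159-08-24
! chron.yearhop(n→-5) == 2154-08-24
! cubby.bind(k→tewul_ar, v→plecri) == nil
! chron.lunge(n→-22) == 2152-10-24
! chron.anchor(d→1727-10-04) == 1727-10-04


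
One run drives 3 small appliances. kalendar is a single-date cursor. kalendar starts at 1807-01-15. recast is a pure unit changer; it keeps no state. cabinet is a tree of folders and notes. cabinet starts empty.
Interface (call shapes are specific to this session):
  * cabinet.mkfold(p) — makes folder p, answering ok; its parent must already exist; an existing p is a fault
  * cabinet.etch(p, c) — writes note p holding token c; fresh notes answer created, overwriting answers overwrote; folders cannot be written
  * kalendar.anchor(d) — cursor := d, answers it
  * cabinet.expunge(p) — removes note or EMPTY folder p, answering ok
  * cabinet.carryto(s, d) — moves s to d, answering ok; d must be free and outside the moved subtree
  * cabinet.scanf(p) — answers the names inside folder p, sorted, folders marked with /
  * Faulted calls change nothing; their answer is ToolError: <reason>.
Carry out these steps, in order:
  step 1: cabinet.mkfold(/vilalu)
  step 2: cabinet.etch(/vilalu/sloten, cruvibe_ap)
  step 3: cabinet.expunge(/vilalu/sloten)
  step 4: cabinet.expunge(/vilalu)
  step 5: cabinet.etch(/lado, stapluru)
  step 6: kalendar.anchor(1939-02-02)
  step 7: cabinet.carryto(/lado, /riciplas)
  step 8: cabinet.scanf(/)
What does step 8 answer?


Answer: [riciplas]

Derivation:
% 1. cabinet.mkfold(/vilalu) ~> ok
% 2. cabinet.etch(/vilalu/sloten, cruvibe_ap) ~> created
% 3. cabinet.expunge(/vilalu/sloten) ~> ok
% 4. cabinet.expunge(/vilalu) ~> ok
% 5. cabinet.etch(/lado, stapluru) ~> created
% 6. kalendar.anchor(1939-02-02) ~> 1939-02-02
% 7. cabinet.carryto(/lado, /riciplas) ~> ok
% 8. cabinet.scanf(/) ~> [riciplas]


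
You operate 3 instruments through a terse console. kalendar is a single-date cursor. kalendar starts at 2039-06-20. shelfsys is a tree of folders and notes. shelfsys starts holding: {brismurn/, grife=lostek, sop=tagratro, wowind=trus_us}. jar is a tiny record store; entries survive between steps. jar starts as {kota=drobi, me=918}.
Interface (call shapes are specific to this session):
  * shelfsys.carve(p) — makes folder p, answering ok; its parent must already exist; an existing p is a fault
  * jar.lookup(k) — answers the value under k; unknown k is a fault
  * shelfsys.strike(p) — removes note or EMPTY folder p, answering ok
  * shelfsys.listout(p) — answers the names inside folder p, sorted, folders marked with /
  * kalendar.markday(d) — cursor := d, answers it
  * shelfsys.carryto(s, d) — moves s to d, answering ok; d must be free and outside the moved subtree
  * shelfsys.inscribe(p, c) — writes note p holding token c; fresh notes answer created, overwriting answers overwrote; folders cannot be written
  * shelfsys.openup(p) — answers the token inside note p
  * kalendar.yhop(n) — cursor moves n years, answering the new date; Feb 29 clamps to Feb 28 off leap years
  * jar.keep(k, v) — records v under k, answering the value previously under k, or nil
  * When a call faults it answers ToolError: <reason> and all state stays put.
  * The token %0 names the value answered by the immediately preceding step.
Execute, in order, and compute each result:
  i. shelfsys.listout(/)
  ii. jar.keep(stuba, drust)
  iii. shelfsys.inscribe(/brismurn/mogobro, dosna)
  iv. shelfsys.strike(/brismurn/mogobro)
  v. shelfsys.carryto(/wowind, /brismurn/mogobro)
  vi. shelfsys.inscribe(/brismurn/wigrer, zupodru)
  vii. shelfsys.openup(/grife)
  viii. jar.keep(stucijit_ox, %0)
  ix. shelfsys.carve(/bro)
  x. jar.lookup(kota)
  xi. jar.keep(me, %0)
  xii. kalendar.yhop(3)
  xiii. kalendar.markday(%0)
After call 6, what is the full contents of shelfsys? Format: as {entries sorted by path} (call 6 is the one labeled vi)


Answer: {brismurn/, brismurn/mogobro=trus_us, brismurn/wigrer=zupodru, grife=lostek, sop=tagratro}

Derivation:
Act: listout[/]
Obs: [brismurn/, grife, sop, wowind]
Act: keep[stuba; drust]
Obs: nil
Act: inscribe[/brismurn/mogobro; dosna]
Obs: created
Act: strike[/brismurn/mogobro]
Obs: ok
Act: carryto[/wowind; /brismurn/mogobro]
Obs: ok
Act: inscribe[/brismurn/wigrer; zupodru]
Obs: created
Act: openup[/grife]
Obs: lostek
Act: keep[stucijit_ox; %0]
Obs: nil
Act: carve[/bro]
Obs: ok
Act: lookup[kota]
Obs: drobi
Act: keep[me; %0]
Obs: 918
Act: yhop[3]
Obs: 2042-06-20
Act: markday[%0]
Obs: 2042-06-20


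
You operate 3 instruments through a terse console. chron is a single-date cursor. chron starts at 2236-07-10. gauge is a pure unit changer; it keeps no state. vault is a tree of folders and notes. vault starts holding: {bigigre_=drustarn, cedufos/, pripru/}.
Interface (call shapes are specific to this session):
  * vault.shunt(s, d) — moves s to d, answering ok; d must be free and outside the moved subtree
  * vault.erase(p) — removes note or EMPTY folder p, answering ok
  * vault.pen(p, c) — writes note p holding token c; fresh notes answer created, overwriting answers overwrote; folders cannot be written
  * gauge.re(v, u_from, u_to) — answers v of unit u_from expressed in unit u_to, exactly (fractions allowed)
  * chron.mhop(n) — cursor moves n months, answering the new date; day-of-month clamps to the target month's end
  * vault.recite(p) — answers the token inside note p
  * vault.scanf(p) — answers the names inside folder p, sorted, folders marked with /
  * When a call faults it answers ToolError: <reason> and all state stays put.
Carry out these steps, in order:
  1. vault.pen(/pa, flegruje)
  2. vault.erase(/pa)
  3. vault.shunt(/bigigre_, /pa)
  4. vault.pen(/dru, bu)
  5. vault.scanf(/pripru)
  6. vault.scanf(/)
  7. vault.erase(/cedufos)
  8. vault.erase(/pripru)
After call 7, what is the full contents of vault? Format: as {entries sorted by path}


Answer: {dru=bu, pa=drustarn, pripru/}

Derivation:
>> vault.pen(/pa, flegruje)
<< created
>> vault.erase(/pa)
<< ok
>> vault.shunt(/bigigre_, /pa)
<< ok
>> vault.pen(/dru, bu)
<< created
>> vault.scanf(/pripru)
<< []
>> vault.scanf(/)
<< [cedufos/, dru, pa, pripru/]
>> vault.erase(/cedufos)
<< ok
>> vault.erase(/pripru)
<< ok


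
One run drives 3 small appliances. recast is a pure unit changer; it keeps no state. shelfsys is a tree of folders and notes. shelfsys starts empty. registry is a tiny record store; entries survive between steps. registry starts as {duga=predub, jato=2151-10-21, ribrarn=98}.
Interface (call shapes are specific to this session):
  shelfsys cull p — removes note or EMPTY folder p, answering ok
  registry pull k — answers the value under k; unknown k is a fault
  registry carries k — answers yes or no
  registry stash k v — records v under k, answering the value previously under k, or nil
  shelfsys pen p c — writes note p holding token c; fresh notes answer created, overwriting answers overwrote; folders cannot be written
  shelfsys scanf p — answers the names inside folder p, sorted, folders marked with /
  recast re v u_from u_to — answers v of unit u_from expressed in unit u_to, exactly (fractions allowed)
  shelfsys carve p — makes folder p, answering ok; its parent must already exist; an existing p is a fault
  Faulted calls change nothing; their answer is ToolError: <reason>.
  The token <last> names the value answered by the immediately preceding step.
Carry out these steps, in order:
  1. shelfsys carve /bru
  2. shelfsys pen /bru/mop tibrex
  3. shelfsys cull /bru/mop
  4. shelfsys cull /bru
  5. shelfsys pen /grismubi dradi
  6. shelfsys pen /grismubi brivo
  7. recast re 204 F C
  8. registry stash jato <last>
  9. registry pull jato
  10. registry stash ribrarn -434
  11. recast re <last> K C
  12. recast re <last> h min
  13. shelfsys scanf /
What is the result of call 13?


I try shelfsys carve using p→/bru, giving ok.
Then shelfsys pen using p→/bru/mop, c→tibrex: created.
Then shelfsys cull using p→/bru/mop, and see ok.
I run shelfsys cull using p→/bru, yielding ok.
Using shelfsys pen using p→/grismubi, c→dradi, yielding created.
I try shelfsys pen using p→/grismubi, c→brivo, giving overwrote.
I use recast re using v→204, u_from→F, u_to→C, and observe 860/9.
Now I run registry stash using k→jato, v→<last>, and observe 2151-10-21.
Now I run registry pull using k→jato, → 860/9.
Calling registry stash using k→ribrarn, v→-434, and get 98.
Calling recast re using v→<last>, u_from→K, u_to→C, which returns -3503/20.
Now I run recast re using v→<last>, u_from→h, u_to→min, giving -10509.
Using shelfsys scanf using p→/, and see [grismubi].

Answer: [grismubi]


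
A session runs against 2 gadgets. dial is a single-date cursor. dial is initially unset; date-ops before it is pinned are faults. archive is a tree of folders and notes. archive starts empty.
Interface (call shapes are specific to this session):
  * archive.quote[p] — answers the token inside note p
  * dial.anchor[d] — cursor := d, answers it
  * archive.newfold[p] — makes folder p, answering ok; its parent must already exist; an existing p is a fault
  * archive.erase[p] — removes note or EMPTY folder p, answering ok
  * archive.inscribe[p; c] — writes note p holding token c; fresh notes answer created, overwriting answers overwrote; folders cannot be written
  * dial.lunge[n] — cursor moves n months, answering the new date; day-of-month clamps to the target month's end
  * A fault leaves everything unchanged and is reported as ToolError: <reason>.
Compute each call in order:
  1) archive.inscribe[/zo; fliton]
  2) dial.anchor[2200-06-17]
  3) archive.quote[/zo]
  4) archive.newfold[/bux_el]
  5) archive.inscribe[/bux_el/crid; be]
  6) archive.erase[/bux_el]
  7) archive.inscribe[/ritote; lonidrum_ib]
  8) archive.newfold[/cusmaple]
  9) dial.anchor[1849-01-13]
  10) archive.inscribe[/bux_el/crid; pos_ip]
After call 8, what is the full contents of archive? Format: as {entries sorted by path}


Answer: {bux_el/, bux_el/crid=be, cusmaple/, ritote=lonidrum_ib, zo=fliton}

Derivation:
Next I call archive.inscribe using p: /zo, c: fliton, which returns created.
Then dial.anchor using d: 2200-06-17, and see 2200-06-17.
Next I call archive.quote using p: /zo, and observe fliton.
Using archive.newfold using p: /bux_el, and see ok.
I use archive.inscribe using p: /bux_el/crid, c: be, yielding created.
Now I run archive.erase using p: /bux_el, — result: ToolError: not empty.
I use archive.inscribe using p: /ritote, c: lonidrum_ib, — result: created.
Invoking archive.newfold using p: /cusmaple: ok.
Invoking dial.anchor using d: 1849-01-13, which returns 1849-01-13.
Then archive.inscribe using p: /bux_el/crid, c: pos_ip, — result: overwrote.


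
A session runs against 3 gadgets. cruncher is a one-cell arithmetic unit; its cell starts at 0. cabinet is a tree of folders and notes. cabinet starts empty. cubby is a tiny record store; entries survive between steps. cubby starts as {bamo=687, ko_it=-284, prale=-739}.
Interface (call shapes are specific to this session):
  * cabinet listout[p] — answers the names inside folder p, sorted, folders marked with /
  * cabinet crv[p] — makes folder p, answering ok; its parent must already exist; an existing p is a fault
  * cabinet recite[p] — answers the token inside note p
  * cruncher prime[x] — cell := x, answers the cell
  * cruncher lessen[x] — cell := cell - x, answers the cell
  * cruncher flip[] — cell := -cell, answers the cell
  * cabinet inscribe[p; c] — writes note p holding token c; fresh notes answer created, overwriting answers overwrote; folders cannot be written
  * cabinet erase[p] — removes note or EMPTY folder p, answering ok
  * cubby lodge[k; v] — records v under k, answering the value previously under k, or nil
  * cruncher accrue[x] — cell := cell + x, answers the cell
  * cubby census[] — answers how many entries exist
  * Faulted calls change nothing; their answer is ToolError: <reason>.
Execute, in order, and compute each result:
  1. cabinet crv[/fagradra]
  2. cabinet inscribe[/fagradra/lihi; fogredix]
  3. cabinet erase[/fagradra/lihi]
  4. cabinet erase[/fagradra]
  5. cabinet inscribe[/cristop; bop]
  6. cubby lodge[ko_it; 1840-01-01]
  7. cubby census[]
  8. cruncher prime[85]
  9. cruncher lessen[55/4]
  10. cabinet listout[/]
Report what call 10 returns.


Answer: [cristop]

Derivation:
$ cabinet crv p='/fagradra'
  ok
$ cabinet inscribe p='/fagradra/lihi' c='fogredix'
  created
$ cabinet erase p='/fagradra/lihi'
  ok
$ cabinet erase p='/fagradra'
  ok
$ cabinet inscribe p='/cristop' c='bop'
  created
$ cubby lodge k='ko_it' v='1840-01-01'
  -284
$ cubby census
  3
$ cruncher prime x='85'
  85
$ cruncher lessen x='55/4'
  285/4
$ cabinet listout p='/'
  [cristop]


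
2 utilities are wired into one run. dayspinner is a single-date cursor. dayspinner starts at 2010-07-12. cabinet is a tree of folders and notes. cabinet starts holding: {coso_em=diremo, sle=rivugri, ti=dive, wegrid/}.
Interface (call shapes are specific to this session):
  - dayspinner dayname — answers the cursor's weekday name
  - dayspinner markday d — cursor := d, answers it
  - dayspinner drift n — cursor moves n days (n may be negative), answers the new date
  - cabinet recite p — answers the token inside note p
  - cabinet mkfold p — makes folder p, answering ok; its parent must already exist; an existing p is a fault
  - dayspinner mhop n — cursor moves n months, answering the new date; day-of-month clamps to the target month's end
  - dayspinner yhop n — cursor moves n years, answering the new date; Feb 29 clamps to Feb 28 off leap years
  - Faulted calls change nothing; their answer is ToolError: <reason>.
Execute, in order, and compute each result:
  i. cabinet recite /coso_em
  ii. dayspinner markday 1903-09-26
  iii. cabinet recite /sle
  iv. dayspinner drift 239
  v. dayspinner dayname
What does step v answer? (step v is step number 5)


Answer: Sunday

Derivation:
Act: cabinet recite[/coso_em]
Obs: diremo
Act: dayspinner markday[1903-09-26]
Obs: 1903-09-26
Act: cabinet recite[/sle]
Obs: rivugri
Act: dayspinner drift[239]
Obs: 1904-05-22
Act: dayspinner dayname[]
Obs: Sunday


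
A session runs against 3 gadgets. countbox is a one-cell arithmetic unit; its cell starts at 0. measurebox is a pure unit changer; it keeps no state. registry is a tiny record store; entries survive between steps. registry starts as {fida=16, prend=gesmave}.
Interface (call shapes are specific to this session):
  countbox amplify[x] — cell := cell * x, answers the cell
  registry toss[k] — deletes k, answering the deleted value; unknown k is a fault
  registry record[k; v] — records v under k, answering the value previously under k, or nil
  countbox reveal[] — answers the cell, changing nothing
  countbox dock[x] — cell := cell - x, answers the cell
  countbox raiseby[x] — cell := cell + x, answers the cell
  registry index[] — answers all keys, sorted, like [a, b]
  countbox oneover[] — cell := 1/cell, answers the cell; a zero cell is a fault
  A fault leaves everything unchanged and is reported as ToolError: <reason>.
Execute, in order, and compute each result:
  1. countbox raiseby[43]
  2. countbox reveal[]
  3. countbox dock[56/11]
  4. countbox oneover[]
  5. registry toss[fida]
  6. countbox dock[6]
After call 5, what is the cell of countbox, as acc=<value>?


Answer: acc=11/417

Derivation:
==> countbox raiseby(x: 43)
<== 43
==> countbox reveal()
<== 43
==> countbox dock(x: 56/11)
<== 417/11
==> countbox oneover()
<== 11/417
==> registry toss(k: fida)
<== 16
==> countbox dock(x: 6)
<== -2491/417


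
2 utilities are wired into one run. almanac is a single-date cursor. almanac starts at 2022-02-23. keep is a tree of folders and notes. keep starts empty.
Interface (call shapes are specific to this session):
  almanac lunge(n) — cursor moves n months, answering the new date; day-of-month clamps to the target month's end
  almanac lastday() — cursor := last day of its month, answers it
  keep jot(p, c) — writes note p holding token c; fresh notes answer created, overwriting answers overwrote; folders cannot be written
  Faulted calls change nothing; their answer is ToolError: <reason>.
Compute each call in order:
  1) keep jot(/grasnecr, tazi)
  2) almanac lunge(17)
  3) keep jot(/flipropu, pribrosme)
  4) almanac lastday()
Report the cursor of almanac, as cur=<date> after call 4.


~$ keep jot p=/grasnecr c=tazi
[out] created
~$ almanac lunge n=17
[out] 2023-07-23
~$ keep jot p=/flipropu c=pribrosme
[out] created
~$ almanac lastday
[out] 2023-07-31

Answer: cur=2023-07-31


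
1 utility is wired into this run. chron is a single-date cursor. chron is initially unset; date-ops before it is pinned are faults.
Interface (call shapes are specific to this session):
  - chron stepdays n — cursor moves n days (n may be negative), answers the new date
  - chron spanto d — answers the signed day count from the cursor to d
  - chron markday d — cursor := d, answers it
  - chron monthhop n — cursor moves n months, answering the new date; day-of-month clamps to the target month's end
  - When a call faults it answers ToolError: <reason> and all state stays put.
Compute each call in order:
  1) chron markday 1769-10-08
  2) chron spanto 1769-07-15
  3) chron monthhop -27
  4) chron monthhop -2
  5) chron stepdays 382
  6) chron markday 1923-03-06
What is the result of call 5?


~$ chron markday 1769-10-08
= 1769-10-08
~$ chron spanto 1769-07-15
= -85
~$ chron monthhop -27
= 1767-07-08
~$ chron monthhop -2
= 1767-05-08
~$ chron stepdays 382
= 1768-05-24
~$ chron markday 1923-03-06
= 1923-03-06

Answer: 1768-05-24


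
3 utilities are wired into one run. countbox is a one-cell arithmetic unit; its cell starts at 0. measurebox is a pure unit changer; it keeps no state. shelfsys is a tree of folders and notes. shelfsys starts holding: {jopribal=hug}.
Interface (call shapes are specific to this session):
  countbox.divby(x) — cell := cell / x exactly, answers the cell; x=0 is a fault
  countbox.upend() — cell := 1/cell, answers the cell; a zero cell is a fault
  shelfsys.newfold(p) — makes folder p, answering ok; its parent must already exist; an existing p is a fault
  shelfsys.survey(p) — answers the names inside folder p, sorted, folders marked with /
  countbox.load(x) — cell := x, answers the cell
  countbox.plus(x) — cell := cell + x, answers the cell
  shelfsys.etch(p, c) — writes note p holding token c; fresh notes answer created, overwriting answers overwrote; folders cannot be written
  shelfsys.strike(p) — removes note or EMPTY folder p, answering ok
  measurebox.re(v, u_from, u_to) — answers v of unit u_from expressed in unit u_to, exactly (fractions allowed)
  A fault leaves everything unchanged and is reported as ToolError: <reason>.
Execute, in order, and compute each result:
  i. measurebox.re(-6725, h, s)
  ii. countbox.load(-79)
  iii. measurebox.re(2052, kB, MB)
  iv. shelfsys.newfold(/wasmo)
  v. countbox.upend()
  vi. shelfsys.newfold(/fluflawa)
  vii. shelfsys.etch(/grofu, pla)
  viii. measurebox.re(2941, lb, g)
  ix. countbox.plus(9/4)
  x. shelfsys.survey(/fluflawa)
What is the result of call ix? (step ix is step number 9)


Answer: 707/316

Derivation:
I use measurebox.re with v=-6725, u_from=h, u_to=s, yielding -24210000.
Then countbox.load with x=-79: -79.
Now I run measurebox.re with v=2052, u_from=kB, u_to=MB, → 513/250.
Using shelfsys.newfold with p=/wasmo, → ok.
I try countbox.upend, and observe -1/79.
I invoke shelfsys.newfold with p=/fluflawa, and observe ok.
Invoking shelfsys.etch with p=/grofu, c=pla, and get created.
I try measurebox.re with v=2941, u_from=lb, u_to=g, and observe 133401516017/100000.
Then countbox.plus with x=9/4, and see 707/316.
I call shelfsys.survey with p=/fluflawa: [].


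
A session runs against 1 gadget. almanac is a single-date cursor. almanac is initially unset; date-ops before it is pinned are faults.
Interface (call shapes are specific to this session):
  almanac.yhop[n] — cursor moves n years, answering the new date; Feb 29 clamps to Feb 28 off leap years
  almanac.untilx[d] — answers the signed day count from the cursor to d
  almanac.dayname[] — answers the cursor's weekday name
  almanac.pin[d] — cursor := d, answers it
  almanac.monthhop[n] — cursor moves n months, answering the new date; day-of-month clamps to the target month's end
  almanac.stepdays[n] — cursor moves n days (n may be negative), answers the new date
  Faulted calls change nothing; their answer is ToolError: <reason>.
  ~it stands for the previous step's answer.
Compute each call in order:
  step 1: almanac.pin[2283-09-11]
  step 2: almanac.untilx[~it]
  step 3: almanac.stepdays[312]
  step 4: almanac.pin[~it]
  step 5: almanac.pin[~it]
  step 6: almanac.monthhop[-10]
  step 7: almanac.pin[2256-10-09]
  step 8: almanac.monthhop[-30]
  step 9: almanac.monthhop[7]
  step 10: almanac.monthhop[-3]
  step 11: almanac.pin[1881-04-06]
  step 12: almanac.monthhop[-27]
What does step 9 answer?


Answer: 2254-11-09

Derivation:
>> almanac.pin(d→2283-09-11)
<< 2283-09-11
>> almanac.untilx(d→~it)
<< 0
>> almanac.stepdays(n→312)
<< 2284-07-19
>> almanac.pin(d→~it)
<< 2284-07-19
>> almanac.pin(d→~it)
<< 2284-07-19
>> almanac.monthhop(n→-10)
<< 2283-09-19
>> almanac.pin(d→2256-10-09)
<< 2256-10-09
>> almanac.monthhop(n→-30)
<< 2254-04-09
>> almanac.monthhop(n→7)
<< 2254-11-09
>> almanac.monthhop(n→-3)
<< 2254-08-09
>> almanac.pin(d→1881-04-06)
<< 1881-04-06
>> almanac.monthhop(n→-27)
<< 1879-01-06


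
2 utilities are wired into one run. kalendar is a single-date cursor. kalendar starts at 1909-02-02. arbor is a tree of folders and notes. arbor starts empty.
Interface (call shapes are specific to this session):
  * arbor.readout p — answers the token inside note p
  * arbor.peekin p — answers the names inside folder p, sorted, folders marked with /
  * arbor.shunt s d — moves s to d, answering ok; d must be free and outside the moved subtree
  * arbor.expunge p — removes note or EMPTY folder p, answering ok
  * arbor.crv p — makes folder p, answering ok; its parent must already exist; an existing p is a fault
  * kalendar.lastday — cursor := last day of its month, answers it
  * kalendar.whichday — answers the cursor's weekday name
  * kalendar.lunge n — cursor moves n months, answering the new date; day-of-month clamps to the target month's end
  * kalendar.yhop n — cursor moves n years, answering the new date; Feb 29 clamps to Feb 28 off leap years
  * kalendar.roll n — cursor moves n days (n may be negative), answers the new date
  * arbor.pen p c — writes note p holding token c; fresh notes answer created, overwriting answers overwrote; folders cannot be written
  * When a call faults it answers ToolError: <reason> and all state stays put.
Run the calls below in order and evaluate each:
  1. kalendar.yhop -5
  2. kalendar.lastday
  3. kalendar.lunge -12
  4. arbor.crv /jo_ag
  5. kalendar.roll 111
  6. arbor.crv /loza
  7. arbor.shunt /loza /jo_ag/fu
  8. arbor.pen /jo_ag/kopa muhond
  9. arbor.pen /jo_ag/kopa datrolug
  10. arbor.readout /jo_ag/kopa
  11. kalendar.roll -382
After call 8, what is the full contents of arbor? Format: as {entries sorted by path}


% 1. yhop(n='-5') -> 1904-02-02
% 2. lastday() -> 1904-02-29
% 3. lunge(n='-12') -> 1903-02-28
% 4. crv(p='/jo_ag') -> ok
% 5. roll(n='111') -> 1903-06-19
% 6. crv(p='/loza') -> ok
% 7. shunt(s='/loza', d='/jo_ag/fu') -> ok
% 8. pen(p='/jo_ag/kopa', c='muhond') -> created
% 9. pen(p='/jo_ag/kopa', c='datrolug') -> overwrote
% 10. readout(p='/jo_ag/kopa') -> datrolug
% 11. roll(n='-382') -> 1902-06-02

Answer: {jo_ag/, jo_ag/fu/, jo_ag/kopa=muhond}


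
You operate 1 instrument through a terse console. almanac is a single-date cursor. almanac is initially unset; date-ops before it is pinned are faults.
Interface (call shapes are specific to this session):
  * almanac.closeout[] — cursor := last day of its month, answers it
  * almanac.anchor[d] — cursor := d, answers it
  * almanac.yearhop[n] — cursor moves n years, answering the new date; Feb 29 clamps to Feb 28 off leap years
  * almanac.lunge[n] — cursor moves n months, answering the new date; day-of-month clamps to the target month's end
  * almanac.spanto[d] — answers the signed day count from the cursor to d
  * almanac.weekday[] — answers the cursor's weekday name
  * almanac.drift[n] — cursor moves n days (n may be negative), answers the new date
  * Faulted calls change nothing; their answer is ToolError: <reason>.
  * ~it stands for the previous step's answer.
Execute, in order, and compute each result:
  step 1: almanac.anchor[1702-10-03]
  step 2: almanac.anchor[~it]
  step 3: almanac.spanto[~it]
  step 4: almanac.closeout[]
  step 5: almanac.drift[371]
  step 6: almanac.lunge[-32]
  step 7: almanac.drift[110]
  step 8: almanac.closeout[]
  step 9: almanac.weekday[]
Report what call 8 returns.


Using almanac.anchor with d→1702-10-03, — result: 1702-10-03.
Calling almanac.anchor with d→~it, which returns 1702-10-03.
I try almanac.spanto with d→~it, giving 0.
Then almanac.closeout, → 1702-10-31.
I try almanac.drift with n→371, which returns 1703-11-06.
I call almanac.lunge with n→-32, — result: 1701-03-06.
Then almanac.drift with n→110, → 1701-06-24.
I call almanac.closeout, which returns 1701-06-30.
Now I run almanac.weekday: Thursday.

Answer: 1701-06-30


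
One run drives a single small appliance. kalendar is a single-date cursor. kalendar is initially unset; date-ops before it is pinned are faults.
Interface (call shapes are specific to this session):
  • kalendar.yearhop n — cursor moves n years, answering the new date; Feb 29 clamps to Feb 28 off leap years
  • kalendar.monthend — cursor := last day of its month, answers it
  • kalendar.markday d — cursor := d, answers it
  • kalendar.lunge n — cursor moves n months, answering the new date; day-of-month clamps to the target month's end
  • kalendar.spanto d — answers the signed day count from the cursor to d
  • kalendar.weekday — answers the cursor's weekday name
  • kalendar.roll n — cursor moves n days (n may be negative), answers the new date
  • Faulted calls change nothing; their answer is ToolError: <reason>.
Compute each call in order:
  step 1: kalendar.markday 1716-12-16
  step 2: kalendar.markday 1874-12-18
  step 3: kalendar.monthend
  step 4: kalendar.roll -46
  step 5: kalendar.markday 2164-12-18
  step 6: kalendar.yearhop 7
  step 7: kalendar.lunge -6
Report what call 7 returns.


Answer: 2171-06-18

Derivation:
>>> markday d='1716-12-16'
= 1716-12-16
>>> markday d='1874-12-18'
= 1874-12-18
>>> monthend
= 1874-12-31
>>> roll n='-46'
= 1874-11-15
>>> markday d='2164-12-18'
= 2164-12-18
>>> yearhop n='7'
= 2171-12-18
>>> lunge n='-6'
= 2171-06-18


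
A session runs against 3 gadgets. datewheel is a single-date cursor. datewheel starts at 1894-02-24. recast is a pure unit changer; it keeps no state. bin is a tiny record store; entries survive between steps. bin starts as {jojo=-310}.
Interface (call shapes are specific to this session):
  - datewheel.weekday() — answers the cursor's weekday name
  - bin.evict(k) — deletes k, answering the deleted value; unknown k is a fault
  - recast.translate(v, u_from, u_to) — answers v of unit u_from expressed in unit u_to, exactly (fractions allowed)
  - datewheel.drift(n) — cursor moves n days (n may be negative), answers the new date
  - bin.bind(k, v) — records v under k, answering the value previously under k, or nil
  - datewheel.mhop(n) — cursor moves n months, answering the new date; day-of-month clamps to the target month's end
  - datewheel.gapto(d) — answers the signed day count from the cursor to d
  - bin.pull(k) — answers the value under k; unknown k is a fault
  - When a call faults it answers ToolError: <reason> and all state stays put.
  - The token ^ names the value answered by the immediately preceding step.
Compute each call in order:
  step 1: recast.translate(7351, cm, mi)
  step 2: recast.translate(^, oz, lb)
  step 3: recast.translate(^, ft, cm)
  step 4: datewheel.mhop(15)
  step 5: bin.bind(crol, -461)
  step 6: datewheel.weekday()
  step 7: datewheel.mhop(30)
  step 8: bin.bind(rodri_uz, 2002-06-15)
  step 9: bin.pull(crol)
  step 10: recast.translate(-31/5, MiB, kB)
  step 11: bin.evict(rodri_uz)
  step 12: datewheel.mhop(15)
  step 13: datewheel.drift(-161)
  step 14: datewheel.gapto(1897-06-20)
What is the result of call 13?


Answer: 1898-09-16

Derivation:
-- 1. recast.translate(v: 7351, u_from: cm, u_to: mi) : 36755/804672
-- 2. recast.translate(v: ^, u_from: oz, u_to: lb) : 36755/12874752
-- 3. recast.translate(v: ^, u_from: ft, u_to: cm) : 7351/84480
-- 4. datewheel.mhop(n: 15) : 1895-05-24
-- 5. bin.bind(k: crol, v: -461) : nil
-- 6. datewheel.weekday() : Friday
-- 7. datewheel.mhop(n: 30) : 1897-11-24
-- 8. bin.bind(k: rodri_uz, v: 2002-06-15) : nil
-- 9. bin.pull(k: crol) : -461
-- 10. recast.translate(v: -31/5, u_from: MiB, u_to: kB) : -4063232/625
-- 11. bin.evict(k: rodri_uz) : 2002-06-15
-- 12. datewheel.mhop(n: 15) : 1899-02-24
-- 13. datewheel.drift(n: -161) : 1898-09-16
-- 14. datewheel.gapto(d: 1897-06-20) : -453
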